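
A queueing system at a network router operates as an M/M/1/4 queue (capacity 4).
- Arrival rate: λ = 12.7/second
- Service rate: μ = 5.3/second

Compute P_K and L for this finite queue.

ρ = λ/μ = 12.7/5.3 = 2.3962
P₀ = (1-ρ)/(1-ρ^(K+1)) = (1-2.3962)/(1-2.3962^5) = -1.3962/-77.9979 = 0.01790
P_K = P₀×ρ^K = 0.01790 × 2.3962^4 = 0.01790 × 32.9680 = 0.5901
Blocking probability P_4 = 0.5901 (59.01%)
L = ρ[1 - (K+1)ρ^K + Kρ^(K+1)] / [(1-ρ)(1-ρ^(K+1))]
L = 2.3962 × (1 - 5×32.9680 + 4×78.9979) / ((1 - 2.3962) × (1 - 78.9979)) = 3.3479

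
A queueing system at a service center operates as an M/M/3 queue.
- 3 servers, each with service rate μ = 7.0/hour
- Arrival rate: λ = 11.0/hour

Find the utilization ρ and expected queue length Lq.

Traffic intensity: ρ = λ/(cμ) = 11.0/(3×7.0) = 0.5238
Since ρ = 0.5238 < 1, system is stable.
Offered load a = λ/μ = cρ = 11.0/7.0 = 1.5714
P₀ = [ Σₙ₌₀^2 aⁿ/n! + a^3/(3!(1-ρ)) ]⁻¹
Σ = a^0/0! + a^1/1! + a^2/2! = 1.0000 + 1.5714 + 1.2347 = 3.8061
a^3/(3!(1-ρ)) = 3.8805/(6 × 0.47619) = 1.3582
P₀ = 1/(3.8061 + 1.3582) = 0.1936
Lq = P₀·a^3·ρ / (3!(1-ρ)²) = 0.19364 × 3.8805 × 0.52381 / (6 × 0.22676) = 0.2893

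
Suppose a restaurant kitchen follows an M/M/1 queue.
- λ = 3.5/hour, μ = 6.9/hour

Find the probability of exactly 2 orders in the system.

ρ = λ/μ = 3.5/6.9 = 0.5072
P(n) = (1-ρ)ρⁿ
P(2) = (1-0.5072) × 0.5072^2
P(2) = 0.4928 × 0.2573
P(2) = 0.1268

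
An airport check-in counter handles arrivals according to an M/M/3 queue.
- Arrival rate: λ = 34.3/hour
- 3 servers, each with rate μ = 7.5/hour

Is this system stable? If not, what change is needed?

Stability requires ρ = λ/(cμ) < 1
ρ = 34.3/(3 × 7.5) = 34.3/22.50 = 1.5244
Since 1.5244 ≥ 1, the system is UNSTABLE.
Need c > λ/μ = 34.3/7.5 = 4.57.
Minimum servers needed: c = 5.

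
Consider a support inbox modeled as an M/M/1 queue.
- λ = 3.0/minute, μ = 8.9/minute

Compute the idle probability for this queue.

ρ = λ/μ = 3.0/8.9 = 0.3371
P(0) = 1 - ρ = 1 - 0.3371 = 0.6629
The server is idle 66.29% of the time.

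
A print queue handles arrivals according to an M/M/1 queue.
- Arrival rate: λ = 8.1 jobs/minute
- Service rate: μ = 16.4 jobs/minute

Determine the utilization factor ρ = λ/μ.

Server utilization: ρ = λ/μ
ρ = 8.1/16.4 = 0.4939
The server is busy 49.39% of the time.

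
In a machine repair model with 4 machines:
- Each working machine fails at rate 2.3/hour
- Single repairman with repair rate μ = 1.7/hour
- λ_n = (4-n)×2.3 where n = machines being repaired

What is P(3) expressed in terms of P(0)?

P(3)/P(0) = ∏_{i=0}^{3-1} λ_i/μ_{i+1}
= (4-0)×2.3/1.7 × (4-1)×2.3/1.7 × (4-2)×2.3/1.7
= 59.4358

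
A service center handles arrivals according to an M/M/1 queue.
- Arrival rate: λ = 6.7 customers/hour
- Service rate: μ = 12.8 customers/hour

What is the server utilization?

Server utilization: ρ = λ/μ
ρ = 6.7/12.8 = 0.5234
The server is busy 52.34% of the time.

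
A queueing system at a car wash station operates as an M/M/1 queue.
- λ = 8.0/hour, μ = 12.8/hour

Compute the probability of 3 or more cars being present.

ρ = λ/μ = 8.0/12.8 = 0.6250
P(N ≥ n) = ρⁿ
P(N ≥ 3) = 0.6250^3
P(N ≥ 3) = 0.2441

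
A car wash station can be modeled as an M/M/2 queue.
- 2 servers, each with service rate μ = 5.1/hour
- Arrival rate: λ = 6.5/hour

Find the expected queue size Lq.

Traffic intensity: ρ = λ/(cμ) = 6.5/(2×5.1) = 0.6373
Since ρ = 0.6373 < 1, system is stable.
Offered load a = λ/μ = cρ = 6.5/5.1 = 1.2745
P₀ = [ Σₙ₌₀^1 aⁿ/n! + a^2/(2!(1-ρ)) ]⁻¹
Σ = a^0/0! + a^1/1! = 1.0000 + 1.2745 = 2.2745
a^2/(2!(1-ρ)) = 1.6244/(2 × 0.36275) = 2.2390
P₀ = 1/(2.2745 + 2.2390) = 0.2216
Lq = P₀·a^2·ρ / (2!(1-ρ)²) = 0.22156 × 1.6244 × 0.63725 / (2 × 0.13158) = 0.8715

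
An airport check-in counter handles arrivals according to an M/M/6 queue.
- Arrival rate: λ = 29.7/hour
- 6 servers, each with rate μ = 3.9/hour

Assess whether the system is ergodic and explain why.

Stability requires ρ = λ/(cμ) < 1
ρ = 29.7/(6 × 3.9) = 29.7/23.40 = 1.2692
Since 1.2692 ≥ 1, the system is UNSTABLE.
Need c > λ/μ = 29.7/3.9 = 7.62.
Minimum servers needed: c = 8.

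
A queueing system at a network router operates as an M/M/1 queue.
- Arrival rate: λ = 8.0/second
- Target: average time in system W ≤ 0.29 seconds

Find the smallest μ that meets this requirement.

For M/M/1: W = 1/(μ-λ)
Need W ≤ 0.29, so 1/(μ-λ) ≤ 0.29
μ - λ ≥ 1/0.29 = 3.4483
μ ≥ 8.0 + 3.4483 = 11.4483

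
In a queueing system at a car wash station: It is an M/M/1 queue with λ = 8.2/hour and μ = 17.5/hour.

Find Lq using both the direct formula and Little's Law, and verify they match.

Method 1 (direct): Lq = λ²/(μ(μ-λ)) = 67.24/(17.5 × 9.30) = 0.4131

Method 2 (Little's Law):
W = 1/(μ-λ) = 1/9.30 = 0.107527
Wq = W - 1/μ = 0.107527 - 0.0571429 = 0.05038
Lq = λWq = 8.2 × 0.05038 = 0.4131 ✔ (matches Method 1)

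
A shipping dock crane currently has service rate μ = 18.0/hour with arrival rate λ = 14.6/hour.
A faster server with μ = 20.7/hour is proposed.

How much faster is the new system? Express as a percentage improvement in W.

System 1: ρ₁ = 14.6/18.0 = 0.8111, W₁ = 1/(18.0-14.6) = 0.29412
System 2: ρ₂ = 14.6/20.7 = 0.7053, W₂ = 1/(20.7-14.6) = 0.16393
Improvement: (W₁-W₂)/W₁ = (0.29412-0.16393)/0.29412 = 44.26%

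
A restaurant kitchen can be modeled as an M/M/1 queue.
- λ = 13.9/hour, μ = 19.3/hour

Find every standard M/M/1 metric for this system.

Step 1: ρ = λ/μ = 13.9/19.3 = 0.7202
Step 2: L = λ/(μ-λ) = 13.9/5.40 = 2.5741
Step 3: Lq = λ²/(μ(μ-λ)) = 193.21/(19.3×5.40) = 1.8539
Step 4: W = 1/(μ-λ) = 1/5.40 = 0.18519
Step 5: Wq = λ/(μ(μ-λ)) = 13.9/(19.3×5.40) = 0.1334
Step 6: P(0) = 1-ρ = 0.2798
Verify: L = λW = 13.9×0.18519 = 2.5741 ✔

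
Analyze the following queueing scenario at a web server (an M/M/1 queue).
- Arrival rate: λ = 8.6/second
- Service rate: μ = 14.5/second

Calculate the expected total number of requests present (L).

ρ = λ/μ = 8.6/14.5 = 0.5931
For M/M/1: L = λ/(μ-λ)
L = 8.6/(14.5-8.6) = 8.6/5.90
L = 1.4576 requests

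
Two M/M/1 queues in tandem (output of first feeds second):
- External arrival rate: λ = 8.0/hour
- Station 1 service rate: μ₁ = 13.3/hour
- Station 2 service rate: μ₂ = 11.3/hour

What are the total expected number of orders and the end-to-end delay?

By Jackson's theorem, each station behaves as independent M/M/1.
Station 1: ρ₁ = 8.0/13.3 = 0.6015, L₁ = ρ₁/(1-ρ₁) = λ/(μ₁-λ) = 8.0/5.30 = 1.50943
Station 2: ρ₂ = 8.0/11.3 = 0.7080, L₂ = ρ₂/(1-ρ₂) = λ/(μ₂-λ) = 8.0/3.30 = 2.42424
Total: L = L₁ + L₂ = 1.50943 + 2.42424 = 3.9337
W = L/λ = 3.9337/8.0 = 0.4917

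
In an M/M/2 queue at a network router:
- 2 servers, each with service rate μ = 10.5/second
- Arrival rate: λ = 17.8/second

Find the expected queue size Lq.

Traffic intensity: ρ = λ/(cμ) = 17.8/(2×10.5) = 0.8476
Since ρ = 0.8476 < 1, system is stable.
Offered load a = λ/μ = cρ = 17.8/10.5 = 1.6952
P₀ = [ Σₙ₌₀^1 aⁿ/n! + a^2/(2!(1-ρ)) ]⁻¹
Σ = a^0/0! + a^1/1! = 1.0000 + 1.6952 = 2.6952
a^2/(2!(1-ρ)) = 2.87383/(2 × 0.152381) = 9.4298
P₀ = 1/(2.6952 + 9.4298) = 0.08247
Lq = P₀·a^2·ρ / (2!(1-ρ)²) = 0.082474 × 2.8738 × 0.84762 / (2 × 0.023220) = 4.3260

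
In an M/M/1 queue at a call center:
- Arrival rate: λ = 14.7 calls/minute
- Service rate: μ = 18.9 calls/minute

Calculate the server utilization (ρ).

Server utilization: ρ = λ/μ
ρ = 14.7/18.9 = 0.7778
The server is busy 77.78% of the time.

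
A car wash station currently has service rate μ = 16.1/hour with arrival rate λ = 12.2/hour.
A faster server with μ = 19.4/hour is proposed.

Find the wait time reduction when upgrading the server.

System 1: ρ₁ = 12.2/16.1 = 0.7578, W₁ = 1/(16.1-12.2) = 0.2564
System 2: ρ₂ = 12.2/19.4 = 0.6289, W₂ = 1/(19.4-12.2) = 0.1389
Improvement: (W₁-W₂)/W₁ = (0.2564-0.1389)/0.2564 = 45.83%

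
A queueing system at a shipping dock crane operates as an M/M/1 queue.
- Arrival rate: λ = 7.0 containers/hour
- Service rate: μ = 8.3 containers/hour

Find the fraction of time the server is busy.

Server utilization: ρ = λ/μ
ρ = 7.0/8.3 = 0.8434
The server is busy 84.34% of the time.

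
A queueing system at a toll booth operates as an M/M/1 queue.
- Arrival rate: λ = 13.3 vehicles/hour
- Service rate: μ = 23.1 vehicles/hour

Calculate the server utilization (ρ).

Server utilization: ρ = λ/μ
ρ = 13.3/23.1 = 0.5758
The server is busy 57.58% of the time.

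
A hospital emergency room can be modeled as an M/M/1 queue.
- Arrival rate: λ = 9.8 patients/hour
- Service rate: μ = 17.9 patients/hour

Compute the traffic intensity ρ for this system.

Server utilization: ρ = λ/μ
ρ = 9.8/17.9 = 0.5475
The server is busy 54.75% of the time.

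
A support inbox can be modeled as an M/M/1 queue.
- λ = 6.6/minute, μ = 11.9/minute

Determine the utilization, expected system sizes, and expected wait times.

Step 1: ρ = λ/μ = 6.6/11.9 = 0.5546
Step 2: L = λ/(μ-λ) = 6.6/5.30 = 1.2453
Step 3: Lq = λ²/(μ(μ-λ)) = 43.56/(11.9×5.30) = 0.6907
Step 4: W = 1/(μ-λ) = 1/5.30 = 0.18868
Step 5: Wq = λ/(μ(μ-λ)) = 6.6/(11.9×5.30) = 0.1046
Step 6: P(0) = 1-ρ = 0.4454
Verify: L = λW = 6.6×0.18868 = 1.2453 ✔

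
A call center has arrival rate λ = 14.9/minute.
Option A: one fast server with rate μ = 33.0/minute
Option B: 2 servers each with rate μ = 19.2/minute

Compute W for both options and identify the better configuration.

Option A: single server μ = 33.0 (M/M/1)
  ρ_A = 14.9/33.0 = 0.4515
  W_A = 1/(μ-λ) = 1/(33.0-14.9) = 1/18.10 = 0.05525

Option B: 2 servers μ = 19.2 (M/M/2)
  ρ_B = λ/(cμ) = 14.9/(2×19.2) = 0.3880
  Offered load a = λ/μ = cρ = 14.9/19.2 = 0.7760
  P₀ = [ Σₙ₌₀^1 aⁿ/n! + a^2/(2!(1-ρ)) ]⁻¹
  Σ = a^0/0! + a^1/1! = 1.0000 + 0.7760 = 1.7760
  a^2/(2!(1-ρ)) = 0.6022/(2 × 0.6120) = 0.4920
  P₀ = 1/(1.7760 + 0.4920) = 0.4409
  Lq = P₀·a^2·ρ / (2!(1-ρ)²) = 0.440901 × 0.602241 × 0.388021 / (2 × 0.374519) = 0.1376
  Wq_B = Lq/λ = 0.13755/14.9 = 0.009232
  W_B = Wq_B + 1/μ = 0.009232 + 0.05208 = 0.06131

Since W_A = 0.05525 < W_B = 0.06131, Option A (single fast server) has the shorter time in system.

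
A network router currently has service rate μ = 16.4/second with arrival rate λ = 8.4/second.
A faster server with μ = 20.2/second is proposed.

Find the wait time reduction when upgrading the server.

System 1: ρ₁ = 8.4/16.4 = 0.5122, W₁ = 1/(16.4-8.4) = 0.1250
System 2: ρ₂ = 8.4/20.2 = 0.4158, W₂ = 1/(20.2-8.4) = 0.08475
Improvement: (W₁-W₂)/W₁ = (0.1250-0.08475)/0.1250 = 32.20%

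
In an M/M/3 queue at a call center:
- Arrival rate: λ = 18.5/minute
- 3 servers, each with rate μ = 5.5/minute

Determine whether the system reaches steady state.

Stability requires ρ = λ/(cμ) < 1
ρ = 18.5/(3 × 5.5) = 18.5/16.50 = 1.1212
Since 1.1212 ≥ 1, the system is UNSTABLE.
Need c > λ/μ = 18.5/5.5 = 3.36.
Minimum servers needed: c = 4.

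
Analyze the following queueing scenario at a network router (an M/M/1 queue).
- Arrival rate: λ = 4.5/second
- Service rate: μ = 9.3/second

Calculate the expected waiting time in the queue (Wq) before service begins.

First, compute utilization: ρ = λ/μ = 4.5/9.3 = 0.4839
For M/M/1: Wq = λ/(μ(μ-λ))
Wq = 4.5/(9.3 × (9.3-4.5))
Wq = 4.5/(9.3 × 4.80)
Wq = 0.1008 seconds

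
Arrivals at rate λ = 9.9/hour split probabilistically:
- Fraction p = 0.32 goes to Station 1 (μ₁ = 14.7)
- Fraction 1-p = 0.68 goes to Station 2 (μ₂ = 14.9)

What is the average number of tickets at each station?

Effective rates: λ₁ = 9.9×0.32 = 3.168, λ₂ = 9.9×0.68 = 6.732
Station 1: ρ₁ = 3.168/14.7 = 0.2155, L₁ = ρ₁/(1-ρ₁) = 0.2155/(1-0.2155) = 0.2747
Station 2: ρ₂ = 6.732/14.9 = 0.4518, L₂ = ρ₂/(1-ρ₂) = 0.4518/(1-0.4518) = 0.8242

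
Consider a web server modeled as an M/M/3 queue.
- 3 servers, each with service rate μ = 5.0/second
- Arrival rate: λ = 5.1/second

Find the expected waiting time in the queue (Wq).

Traffic intensity: ρ = λ/(cμ) = 5.1/(3×5.0) = 0.3400
Since ρ = 0.3400 < 1, system is stable.
Offered load a = λ/μ = cρ = 5.1/5.0 = 1.0200
P₀ = [ Σₙ₌₀^2 aⁿ/n! + a^3/(3!(1-ρ)) ]⁻¹
Σ = a^0/0! + a^1/1! + a^2/2! = 1.0000 + 1.0200 + 0.5202 = 2.5402
a^3/(3!(1-ρ)) = 1.0612/(6 × 0.6600) = 0.2680
P₀ = 1/(2.5402 + 0.2680) = 0.3561
Lq = P₀·a^3·ρ / (3!(1-ρ)²) = 0.3561 × 1.0612 × 0.3400 / (6 × 0.4356) = 0.04916
Wq = Lq/λ = 0.04916/5.1 = 0.009639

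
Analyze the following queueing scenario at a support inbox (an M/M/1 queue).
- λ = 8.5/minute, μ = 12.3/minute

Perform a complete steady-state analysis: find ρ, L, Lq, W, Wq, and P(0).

Step 1: ρ = λ/μ = 8.5/12.3 = 0.6911
Step 2: L = λ/(μ-λ) = 8.5/3.80 = 2.2368
Step 3: Lq = λ²/(μ(μ-λ)) = 72.25/(12.3×3.80) = 1.5458
Step 4: W = 1/(μ-λ) = 1/3.80 = 0.263158
Step 5: Wq = λ/(μ(μ-λ)) = 8.5/(12.3×3.80) = 0.1819
Step 6: P(0) = 1-ρ = 0.3089
Verify: L = λW = 8.5×0.263158 = 2.2368 ✔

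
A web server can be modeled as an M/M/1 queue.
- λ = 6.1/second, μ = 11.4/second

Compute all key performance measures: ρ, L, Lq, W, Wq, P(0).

Step 1: ρ = λ/μ = 6.1/11.4 = 0.5351
Step 2: L = λ/(μ-λ) = 6.1/5.30 = 1.1509
Step 3: Lq = λ²/(μ(μ-λ)) = 37.21/(11.4×5.30) = 0.6159
Step 4: W = 1/(μ-λ) = 1/5.30 = 0.18868
Step 5: Wq = λ/(μ(μ-λ)) = 6.1/(11.4×5.30) = 0.1010
Step 6: P(0) = 1-ρ = 0.4649
Verify: L = λW = 6.1×0.18868 = 1.1509 ✔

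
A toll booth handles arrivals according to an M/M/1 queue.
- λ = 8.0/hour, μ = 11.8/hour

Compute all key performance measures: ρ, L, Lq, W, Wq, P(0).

Step 1: ρ = λ/μ = 8.0/11.8 = 0.6780
Step 2: L = λ/(μ-λ) = 8.0/3.80 = 2.1053
Step 3: Lq = λ²/(μ(μ-λ)) = 64.00/(11.8×3.80) = 1.4273
Step 4: W = 1/(μ-λ) = 1/3.80 = 0.26316
Step 5: Wq = λ/(μ(μ-λ)) = 8.0/(11.8×3.80) = 0.1784
Step 6: P(0) = 1-ρ = 0.3220
Verify: L = λW = 8.0×0.26316 = 2.1053 ✔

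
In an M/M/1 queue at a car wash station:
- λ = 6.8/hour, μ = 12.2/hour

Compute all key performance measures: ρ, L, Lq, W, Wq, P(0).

Step 1: ρ = λ/μ = 6.8/12.2 = 0.5574
Step 2: L = λ/(μ-λ) = 6.8/5.40 = 1.2593
Step 3: Lq = λ²/(μ(μ-λ)) = 46.24/(12.2×5.40) = 0.7019
Step 4: W = 1/(μ-λ) = 1/5.40 = 0.18519
Step 5: Wq = λ/(μ(μ-λ)) = 6.8/(12.2×5.40) = 0.1032
Step 6: P(0) = 1-ρ = 0.4426
Verify: L = λW = 6.8×0.18519 = 1.2593 ✔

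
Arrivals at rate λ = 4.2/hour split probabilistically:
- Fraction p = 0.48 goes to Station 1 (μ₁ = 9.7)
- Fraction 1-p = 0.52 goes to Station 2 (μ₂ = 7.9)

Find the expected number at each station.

Effective rates: λ₁ = 4.2×0.48 = 2.016, λ₂ = 4.2×0.52 = 2.184
Station 1: ρ₁ = 2.016/9.7 = 0.20784, L₁ = ρ₁/(1-ρ₁) = 0.20784/(1-0.20784) = 0.2624
Station 2: ρ₂ = 2.184/7.9 = 0.27646, L₂ = ρ₂/(1-ρ₂) = 0.27646/(1-0.27646) = 0.3821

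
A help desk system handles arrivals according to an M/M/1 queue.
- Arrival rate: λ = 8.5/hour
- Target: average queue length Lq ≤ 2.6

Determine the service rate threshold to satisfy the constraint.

For M/M/1: Lq = λ²/(μ(μ-λ))
Need Lq ≤ 2.6, i.e. μ(μ-λ) ≥ λ²/2.6
μ² - 8.5μ - 72.25/2.6 ≥ 0  →  μ² - 8.5μ - 27.78846 ≥ 0
Quadratic formula (positive root): μ = [λ + √(λ² + 4×27.78846)]/2
Discriminant: 72.25 + 4×27.78846 = 183.4038, √183.4038 = 13.5427
μ ≥ (8.5 + 13.5427)/2 = 11.0213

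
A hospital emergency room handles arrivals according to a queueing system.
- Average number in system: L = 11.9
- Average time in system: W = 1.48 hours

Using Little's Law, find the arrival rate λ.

Little's Law: L = λW, so λ = L/W
λ = 11.9/1.48 = 8.0405 patients/hour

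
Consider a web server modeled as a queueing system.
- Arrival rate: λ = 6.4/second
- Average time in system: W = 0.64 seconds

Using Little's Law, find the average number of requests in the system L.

Little's Law: L = λW
L = 6.4 × 0.64 = 4.0960 requests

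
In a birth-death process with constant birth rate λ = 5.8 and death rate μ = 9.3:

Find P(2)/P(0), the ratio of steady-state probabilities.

For constant rates: P(n)/P(0) = (λ/μ)^n
P(2)/P(0) = (5.8/9.3)^2 = 0.623656^2 = 0.3889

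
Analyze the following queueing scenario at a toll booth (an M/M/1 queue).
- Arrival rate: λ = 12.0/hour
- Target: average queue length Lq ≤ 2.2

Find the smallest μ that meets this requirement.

For M/M/1: Lq = λ²/(μ(μ-λ))
Need Lq ≤ 2.2, i.e. μ(μ-λ) ≥ λ²/2.2
μ² - 12.0μ - 144.00/2.2 ≥ 0  →  μ² - 12.0μ - 65.45455 ≥ 0
Quadratic formula (positive root): μ = [λ + √(λ² + 4×65.45455)]/2
Discriminant: 144.00 + 4×65.45455 = 405.8182, √405.8182 = 20.14493
μ ≥ (12.0 + 20.14493)/2 = 16.0725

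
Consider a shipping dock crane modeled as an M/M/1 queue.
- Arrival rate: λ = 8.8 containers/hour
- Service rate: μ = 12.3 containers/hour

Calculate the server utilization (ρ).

Server utilization: ρ = λ/μ
ρ = 8.8/12.3 = 0.7154
The server is busy 71.54% of the time.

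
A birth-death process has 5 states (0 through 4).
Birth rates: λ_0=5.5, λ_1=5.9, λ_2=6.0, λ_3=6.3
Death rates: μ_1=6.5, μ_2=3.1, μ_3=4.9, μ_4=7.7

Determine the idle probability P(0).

Ratios P(n)/P(0) = (λ₀···λₙ₋₁)/(μ₁···μₙ):
P(1)/P(0) = (5.5)/(6.5) = 0.8462
P(2)/P(0) = (5.5×5.9)/(6.5×3.1) = 1.6104
P(3)/P(0) = (5.5×5.9×6.0)/(6.5×3.1×4.9) = 1.9719
P(4)/P(0) = (5.5×5.9×6.0×6.3)/(6.5×3.1×4.9×7.7) = 1.6134

Normalization: ∑ P(n) = 1
P(0) × (1.0000 + 0.8462 + 1.6104 + 1.9719 + 1.6134) = 1
P(0) × 7.0419 = 1
P(0) = 1/7.0419 = 0.1420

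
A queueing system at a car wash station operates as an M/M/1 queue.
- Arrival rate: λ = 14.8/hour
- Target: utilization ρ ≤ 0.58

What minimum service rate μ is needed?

ρ = λ/μ, so μ = λ/ρ
μ ≥ 14.8/0.58 = 25.5172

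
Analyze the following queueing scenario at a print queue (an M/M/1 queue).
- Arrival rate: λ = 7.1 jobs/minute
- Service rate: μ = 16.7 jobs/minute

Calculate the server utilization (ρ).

Server utilization: ρ = λ/μ
ρ = 7.1/16.7 = 0.4251
The server is busy 42.51% of the time.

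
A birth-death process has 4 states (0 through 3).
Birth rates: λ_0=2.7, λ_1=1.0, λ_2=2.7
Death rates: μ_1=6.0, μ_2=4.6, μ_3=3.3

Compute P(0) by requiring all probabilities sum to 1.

Ratios P(n)/P(0) = (λ₀···λₙ₋₁)/(μ₁···μₙ):
P(1)/P(0) = (2.7)/(6.0) = 0.4500
P(2)/P(0) = (2.7×1.0)/(6.0×4.6) = 0.09783
P(3)/P(0) = (2.7×1.0×2.7)/(6.0×4.6×3.3) = 0.08004

Normalization: ∑ P(n) = 1
P(0) × (1.0000 + 0.4500 + 0.09783 + 0.08004) = 1
P(0) × 1.6279 = 1
P(0) = 1/1.6279 = 0.6143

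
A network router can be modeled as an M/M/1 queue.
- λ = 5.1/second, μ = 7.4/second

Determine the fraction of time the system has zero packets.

ρ = λ/μ = 5.1/7.4 = 0.6892
P(0) = 1 - ρ = 1 - 0.6892 = 0.3108
The server is idle 31.08% of the time.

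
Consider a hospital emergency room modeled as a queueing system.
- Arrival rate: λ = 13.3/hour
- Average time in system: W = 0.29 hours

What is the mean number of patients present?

Little's Law: L = λW
L = 13.3 × 0.29 = 3.8570 patients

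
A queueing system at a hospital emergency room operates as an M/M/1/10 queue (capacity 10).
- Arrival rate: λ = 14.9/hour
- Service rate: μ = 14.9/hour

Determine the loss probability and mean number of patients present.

ρ = λ/μ = 14.9/14.9 = 1 exactly.
With ρ = 1 the usual (1-ρ)/(1-ρ^(K+1)) form is 0/0; instead every state 0..K is equally likely.
P₀ = 1/(K+1) = 1/11 = 0.09091
P_K = P₀×ρ^K = P₀ = 0.09091
Blocking probability P_10 = 0.09091 (9.09%)
L = K/2 = 10/2 = 5.0000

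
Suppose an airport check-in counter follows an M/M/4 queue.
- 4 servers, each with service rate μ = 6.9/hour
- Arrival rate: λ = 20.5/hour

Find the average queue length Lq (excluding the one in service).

Traffic intensity: ρ = λ/(cμ) = 20.5/(4×6.9) = 0.7428
Since ρ = 0.7428 < 1, system is stable.
Offered load a = λ/μ = cρ = 20.5/6.9 = 2.9710
P₀ = [ Σₙ₌₀^3 aⁿ/n! + a^4/(4!(1-ρ)) ]⁻¹
Σ = a^0/0! + a^1/1! + a^2/2! + a^3/3! = 1.0000 + 2.9710 + 4.4135 + 4.3708 = 12.7553
a^4/(4!(1-ρ)) = 77.9146/(24 × 0.257246) = 12.6200
P₀ = 1/(12.7553 + 12.6200) = 0.03941
Lq = P₀·a^4·ρ / (4!(1-ρ)²) = 0.03941 × 77.9146 × 0.7428 / (24 × 0.06618) = 1.4360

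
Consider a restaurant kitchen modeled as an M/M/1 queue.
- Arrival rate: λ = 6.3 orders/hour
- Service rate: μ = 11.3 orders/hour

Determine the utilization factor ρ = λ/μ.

Server utilization: ρ = λ/μ
ρ = 6.3/11.3 = 0.5575
The server is busy 55.75% of the time.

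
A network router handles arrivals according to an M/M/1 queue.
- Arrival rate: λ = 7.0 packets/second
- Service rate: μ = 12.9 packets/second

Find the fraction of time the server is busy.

Server utilization: ρ = λ/μ
ρ = 7.0/12.9 = 0.5426
The server is busy 54.26% of the time.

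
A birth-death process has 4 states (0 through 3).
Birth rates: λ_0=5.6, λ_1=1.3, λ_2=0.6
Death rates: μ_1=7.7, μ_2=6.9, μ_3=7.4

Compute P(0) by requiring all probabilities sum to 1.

Ratios P(n)/P(0) = (λ₀···λₙ₋₁)/(μ₁···μₙ):
P(1)/P(0) = (5.6)/(7.7) = 0.7273
P(2)/P(0) = (5.6×1.3)/(7.7×6.9) = 0.1370
P(3)/P(0) = (5.6×1.3×0.6)/(7.7×6.9×7.4) = 0.01111

Normalization: ∑ P(n) = 1
P(0) × (1.0000 + 0.7273 + 0.1370 + 0.01111) = 1
P(0) × 1.8754 = 1
P(0) = 1/1.8754 = 0.5332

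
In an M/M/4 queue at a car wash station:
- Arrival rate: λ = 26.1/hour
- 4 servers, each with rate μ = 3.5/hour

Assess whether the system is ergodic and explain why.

Stability requires ρ = λ/(cμ) < 1
ρ = 26.1/(4 × 3.5) = 26.1/14.00 = 1.8643
Since 1.8643 ≥ 1, the system is UNSTABLE.
Need c > λ/μ = 26.1/3.5 = 7.46.
Minimum servers needed: c = 8.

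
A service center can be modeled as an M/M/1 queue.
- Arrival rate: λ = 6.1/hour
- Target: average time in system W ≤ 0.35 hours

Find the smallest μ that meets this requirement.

For M/M/1: W = 1/(μ-λ)
Need W ≤ 0.35, so 1/(μ-λ) ≤ 0.35
μ - λ ≥ 1/0.35 = 2.8571
μ ≥ 6.1 + 2.8571 = 8.9571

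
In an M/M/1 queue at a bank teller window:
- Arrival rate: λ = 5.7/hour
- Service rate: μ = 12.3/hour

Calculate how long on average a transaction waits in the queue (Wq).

First, compute utilization: ρ = λ/μ = 5.7/12.3 = 0.4634
For M/M/1: Wq = λ/(μ(μ-λ))
Wq = 5.7/(12.3 × (12.3-5.7))
Wq = 5.7/(12.3 × 6.60)
Wq = 0.07021 hours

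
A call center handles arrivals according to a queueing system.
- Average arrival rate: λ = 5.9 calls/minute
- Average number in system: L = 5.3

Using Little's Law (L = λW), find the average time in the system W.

Little's Law: L = λW, so W = L/λ
W = 5.3/5.9 = 0.8983 minutes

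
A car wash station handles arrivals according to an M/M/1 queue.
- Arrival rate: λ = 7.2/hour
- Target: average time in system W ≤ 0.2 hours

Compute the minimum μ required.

For M/M/1: W = 1/(μ-λ)
Need W ≤ 0.2, so 1/(μ-λ) ≤ 0.2
μ - λ ≥ 1/0.2 = 5.0000
μ ≥ 7.2 + 5.0000 = 12.2000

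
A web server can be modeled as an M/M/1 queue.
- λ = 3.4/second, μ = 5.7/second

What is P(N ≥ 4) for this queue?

ρ = λ/μ = 3.4/5.7 = 0.5965
P(N ≥ n) = ρⁿ
P(N ≥ 4) = 0.5965^4
P(N ≥ 4) = 0.1266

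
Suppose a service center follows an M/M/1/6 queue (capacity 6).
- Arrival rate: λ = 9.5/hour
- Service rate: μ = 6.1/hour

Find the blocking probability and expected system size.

ρ = λ/μ = 9.5/6.1 = 1.55738
P₀ = (1-ρ)/(1-ρ^(K+1)) = (1-1.55738)/(1-1.55738^7) = -0.5574/-21.2209 = 0.02627
P_K = P₀×ρ^K = 0.02627 × 1.55738^6 = 0.02627 × 14.2681 = 0.3748
Blocking probability P_6 = 0.3748 (37.48%)
L = ρ[1 - (K+1)ρ^K + Kρ^(K+1)] / [(1-ρ)(1-ρ^(K+1))]
L = 1.55738 × (1 - 7×14.2681 + 6×22.2209) / ((1 - 1.55738) × (1 - 22.2209)) = 4.5358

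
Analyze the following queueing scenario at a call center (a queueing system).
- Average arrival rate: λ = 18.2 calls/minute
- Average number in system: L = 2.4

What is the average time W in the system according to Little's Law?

Little's Law: L = λW, so W = L/λ
W = 2.4/18.2 = 0.1319 minutes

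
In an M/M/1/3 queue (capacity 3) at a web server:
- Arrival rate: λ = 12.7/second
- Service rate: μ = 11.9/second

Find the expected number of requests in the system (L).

ρ = λ/μ = 12.7/11.9 = 1.0672
P₀ = (1-ρ)/(1-ρ^(K+1)) = (1-1.0672)/(1-1.0672^4) = -0.06720/-0.2971 = 0.2262
P_K = P₀×ρ^K = 0.2262 × 1.0672^3 = 0.2262 × 1.2155 = 0.2749
L = ρ[1 - (K+1)ρ^K + Kρ^(K+1)] / [(1-ρ)(1-ρ^(K+1))]
L = 1.0672 × (1 - 4×1.215451 + 3×1.297129) / ((1 - 1.0672) × (1 - 1.297129)) = 1.5812 requests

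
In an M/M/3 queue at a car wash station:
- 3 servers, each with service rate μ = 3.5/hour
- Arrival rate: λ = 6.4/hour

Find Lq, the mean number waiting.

Traffic intensity: ρ = λ/(cμ) = 6.4/(3×3.5) = 0.6095
Since ρ = 0.6095 < 1, system is stable.
Offered load a = λ/μ = cρ = 6.4/3.5 = 1.8286
P₀ = [ Σₙ₌₀^2 aⁿ/n! + a^3/(3!(1-ρ)) ]⁻¹
Σ = a^0/0! + a^1/1! + a^2/2! = 1.0000 + 1.8286 + 1.6718 = 4.5004
a^3/(3!(1-ρ)) = 6.1141/(6 × 0.39048) = 2.6097
P₀ = 1/(4.5004 + 2.6097) = 0.1406
Lq = P₀·a^3·ρ / (3!(1-ρ)²) = 0.14064 × 6.1141 × 0.60952 / (6 × 0.15247) = 0.5729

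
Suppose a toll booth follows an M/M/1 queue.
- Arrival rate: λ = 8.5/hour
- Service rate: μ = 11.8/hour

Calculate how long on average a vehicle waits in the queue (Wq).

First, compute utilization: ρ = λ/μ = 8.5/11.8 = 0.7203
For M/M/1: Wq = λ/(μ(μ-λ))
Wq = 8.5/(11.8 × (11.8-8.5))
Wq = 8.5/(11.8 × 3.30)
Wq = 0.2183 hours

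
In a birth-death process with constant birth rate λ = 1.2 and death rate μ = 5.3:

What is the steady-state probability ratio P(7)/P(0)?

For constant rates: P(n)/P(0) = (λ/μ)^n
P(7)/P(0) = (1.2/5.3)^7 = 0.226415^7 = 0.00003050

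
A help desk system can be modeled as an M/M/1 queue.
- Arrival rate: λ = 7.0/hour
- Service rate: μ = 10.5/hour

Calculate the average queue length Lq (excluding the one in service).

ρ = λ/μ = 7.0/10.5 = 0.6667
For M/M/1: Lq = λ²/(μ(μ-λ))
Lq = 49.00/(10.5 × 3.50)
Lq = 1.3333 tickets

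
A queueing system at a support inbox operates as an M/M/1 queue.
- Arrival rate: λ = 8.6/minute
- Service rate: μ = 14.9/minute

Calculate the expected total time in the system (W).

First, compute utilization: ρ = λ/μ = 8.6/14.9 = 0.5772
For M/M/1: W = 1/(μ-λ)
W = 1/(14.9-8.6) = 1/6.30
W = 0.1587 minutes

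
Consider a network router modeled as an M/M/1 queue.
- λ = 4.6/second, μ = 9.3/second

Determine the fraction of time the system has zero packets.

ρ = λ/μ = 4.6/9.3 = 0.4946
P(0) = 1 - ρ = 1 - 0.4946 = 0.5054
The server is idle 50.54% of the time.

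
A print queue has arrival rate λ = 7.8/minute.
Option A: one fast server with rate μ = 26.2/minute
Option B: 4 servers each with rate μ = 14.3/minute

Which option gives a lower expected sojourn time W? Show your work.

Option A: single server μ = 26.2 (M/M/1)
  ρ_A = 7.8/26.2 = 0.2977
  W_A = 1/(μ-λ) = 1/(26.2-7.8) = 1/18.40 = 0.05435

Option B: 4 servers μ = 14.3 (M/M/4)
  ρ_B = λ/(cμ) = 7.8/(4×14.3) = 0.1364
  Offered load a = λ/μ = cρ = 7.8/14.3 = 0.5455
  P₀ = [ Σₙ₌₀^3 aⁿ/n! + a^4/(4!(1-ρ)) ]⁻¹
  Σ = a^0/0! + a^1/1! + a^2/2! + a^3/3! = 1.0000 + 0.5455 + 0.1488 + 0.02705 = 1.7213
  a^4/(4!(1-ρ)) = 0.08852/(24 × 0.8636) = 0.004271
  P₀ = 1/(1.7213 + 0.004271) = 0.5795
  Lq = P₀·a^4·ρ / (4!(1-ρ)²) = 0.57953 × 0.088519 × 0.13636 / (24 × 0.74587) = 0.0003908
  Wq_B = Lq/λ = 0.0003908/7.8 = 0.00005010
  W_B = Wq_B + 1/μ = 0.00005010 + 0.06993 = 0.06998

Since W_A = 0.05435 < W_B = 0.06998, Option A (single fast server) has the shorter time in system.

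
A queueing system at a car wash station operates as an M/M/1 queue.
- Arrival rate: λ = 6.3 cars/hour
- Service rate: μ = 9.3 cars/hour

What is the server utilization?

Server utilization: ρ = λ/μ
ρ = 6.3/9.3 = 0.6774
The server is busy 67.74% of the time.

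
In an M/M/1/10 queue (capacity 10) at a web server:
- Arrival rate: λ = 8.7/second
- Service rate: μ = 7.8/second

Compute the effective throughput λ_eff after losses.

ρ = λ/μ = 8.7/7.8 = 1.11538
P₀ = (1-ρ)/(1-ρ^(K+1)) = (1-1.11538)/(1-1.11538^11) = -0.11538/-2.3239 = 0.04965
P_K = P₀×ρ^K = 0.04965 × 1.11538^10 = 0.04965 × 2.9801 = 0.1480
λ_eff = λ(1-P_K) = 8.7 × (1 - 0.14796) = 8.7 × 0.85204 = 7.4127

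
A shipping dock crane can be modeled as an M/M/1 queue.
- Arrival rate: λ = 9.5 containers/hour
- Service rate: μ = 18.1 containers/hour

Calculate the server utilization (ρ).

Server utilization: ρ = λ/μ
ρ = 9.5/18.1 = 0.5249
The server is busy 52.49% of the time.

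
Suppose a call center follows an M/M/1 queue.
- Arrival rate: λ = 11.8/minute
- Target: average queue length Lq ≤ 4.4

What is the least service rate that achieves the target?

For M/M/1: Lq = λ²/(μ(μ-λ))
Need Lq ≤ 4.4, i.e. μ(μ-λ) ≥ λ²/4.4
μ² - 11.8μ - 139.24/4.4 ≥ 0  →  μ² - 11.8μ - 31.64545 ≥ 0
Quadratic formula (positive root): μ = [λ + √(λ² + 4×31.64545)]/2
Discriminant: 139.24 + 4×31.64545 = 265.8218, √265.8218 = 16.3040
μ ≥ (11.8 + 16.3040)/2 = 14.0520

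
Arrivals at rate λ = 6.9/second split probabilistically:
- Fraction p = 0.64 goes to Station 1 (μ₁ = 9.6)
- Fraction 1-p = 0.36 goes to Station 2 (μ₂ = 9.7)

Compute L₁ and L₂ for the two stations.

Effective rates: λ₁ = 6.9×0.64 = 4.416, λ₂ = 6.9×0.36 = 2.484
Station 1: ρ₁ = 4.416/9.6 = 0.4600, L₁ = ρ₁/(1-ρ₁) = 0.4600/(1-0.4600) = 0.8519
Station 2: ρ₂ = 2.484/9.7 = 0.25608, L₂ = ρ₂/(1-ρ₂) = 0.25608/(1-0.25608) = 0.3442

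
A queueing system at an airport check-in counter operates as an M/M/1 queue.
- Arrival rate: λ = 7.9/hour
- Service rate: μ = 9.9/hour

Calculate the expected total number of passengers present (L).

ρ = λ/μ = 7.9/9.9 = 0.7980
For M/M/1: L = λ/(μ-λ)
L = 7.9/(9.9-7.9) = 7.9/2.00
L = 3.9500 passengers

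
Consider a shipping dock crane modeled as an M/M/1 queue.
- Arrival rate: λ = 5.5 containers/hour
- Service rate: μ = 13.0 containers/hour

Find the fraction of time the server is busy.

Server utilization: ρ = λ/μ
ρ = 5.5/13.0 = 0.4231
The server is busy 42.31% of the time.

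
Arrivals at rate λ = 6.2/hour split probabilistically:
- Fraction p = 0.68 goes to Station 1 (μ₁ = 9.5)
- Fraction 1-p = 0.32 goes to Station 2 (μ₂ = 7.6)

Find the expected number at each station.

Effective rates: λ₁ = 6.2×0.68 = 4.216, λ₂ = 6.2×0.32 = 1.984
Station 1: ρ₁ = 4.216/9.5 = 0.4438, L₁ = ρ₁/(1-ρ₁) = 0.4438/(1-0.4438) = 0.7979
Station 2: ρ₂ = 1.984/7.6 = 0.26105, L₂ = ρ₂/(1-ρ₂) = 0.26105/(1-0.26105) = 0.3533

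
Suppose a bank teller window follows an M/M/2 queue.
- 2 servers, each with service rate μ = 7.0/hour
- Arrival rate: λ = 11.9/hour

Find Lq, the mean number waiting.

Traffic intensity: ρ = λ/(cμ) = 11.9/(2×7.0) = 0.8500
Since ρ = 0.8500 < 1, system is stable.
Offered load a = λ/μ = cρ = 11.9/7.0 = 1.7000
P₀ = [ Σₙ₌₀^1 aⁿ/n! + a^2/(2!(1-ρ)) ]⁻¹
Σ = a^0/0! + a^1/1! = 1.0000 + 1.7000 = 2.7000
a^2/(2!(1-ρ)) = 2.8900/(2 × 0.1500) = 9.6333
P₀ = 1/(2.7000 + 9.6333) = 0.08108
Lq = P₀·a^2·ρ / (2!(1-ρ)²) = 0.08108 × 2.8900 × 0.8500 / (2 × 0.02250) = 4.4261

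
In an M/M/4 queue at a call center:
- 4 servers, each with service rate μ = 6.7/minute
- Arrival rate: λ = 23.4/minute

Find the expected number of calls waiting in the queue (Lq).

Traffic intensity: ρ = λ/(cμ) = 23.4/(4×6.7) = 0.8731
Since ρ = 0.8731 < 1, system is stable.
Offered load a = λ/μ = cρ = 23.4/6.7 = 3.4925
P₀ = [ Σₙ₌₀^3 aⁿ/n! + a^4/(4!(1-ρ)) ]⁻¹
Σ = a^0/0! + a^1/1! + a^2/2! + a^3/3! = 1.00000 + 3.49254 + 6.09891 + 7.10022 = 17.6917
a^4/(4!(1-ρ)) = 148.7867/(24 × 0.1268657) = 48.8662
P₀ = 1/(17.6917 + 48.8662) = 0.01502
Lq = P₀·a^4·ρ / (4!(1-ρ)²) = 0.0150245 × 148.7867 × 0.873134 / (24 × 0.0160949) = 5.0530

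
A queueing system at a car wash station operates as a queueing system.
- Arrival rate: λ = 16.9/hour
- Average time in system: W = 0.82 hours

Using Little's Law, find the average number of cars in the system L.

Little's Law: L = λW
L = 16.9 × 0.82 = 13.8580 cars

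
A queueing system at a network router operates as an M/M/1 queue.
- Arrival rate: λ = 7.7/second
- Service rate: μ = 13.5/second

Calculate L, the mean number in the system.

ρ = λ/μ = 7.7/13.5 = 0.5704
For M/M/1: L = λ/(μ-λ)
L = 7.7/(13.5-7.7) = 7.7/5.80
L = 1.3276 packets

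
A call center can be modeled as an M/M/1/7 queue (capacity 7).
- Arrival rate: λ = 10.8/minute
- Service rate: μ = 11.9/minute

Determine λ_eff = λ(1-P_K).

ρ = λ/μ = 10.8/11.9 = 0.90756
P₀ = (1-ρ)/(1-ρ^(K+1)) = (1-0.90756)/(1-0.90756^8) = 0.09244/0.5397 = 0.1713
P_K = P₀×ρ^K = 0.17127 × 0.90756^7 = 0.17127 × 0.50714 = 0.08686
λ_eff = λ(1-P_K) = 10.8 × (1 - 0.08686) = 10.8 × 0.91314 = 9.8619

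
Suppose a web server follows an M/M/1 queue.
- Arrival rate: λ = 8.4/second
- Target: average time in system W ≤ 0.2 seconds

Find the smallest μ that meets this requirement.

For M/M/1: W = 1/(μ-λ)
Need W ≤ 0.2, so 1/(μ-λ) ≤ 0.2
μ - λ ≥ 1/0.2 = 5.0000
μ ≥ 8.4 + 5.0000 = 13.4000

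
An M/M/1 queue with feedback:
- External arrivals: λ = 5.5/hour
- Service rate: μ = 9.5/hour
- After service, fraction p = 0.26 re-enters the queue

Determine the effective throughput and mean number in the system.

Effective arrival rate: λ_eff = λ/(1-p) = 5.5/(1-0.26) = 5.5/0.74 = 7.43243
ρ = λ_eff/μ = 7.43243/9.5 = 0.782361
L = ρ/(1-ρ) = 0.782361/(1-0.782361) = 3.5948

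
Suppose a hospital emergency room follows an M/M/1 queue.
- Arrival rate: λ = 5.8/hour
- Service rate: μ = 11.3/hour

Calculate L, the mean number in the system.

ρ = λ/μ = 5.8/11.3 = 0.5133
For M/M/1: L = λ/(μ-λ)
L = 5.8/(11.3-5.8) = 5.8/5.50
L = 1.0545 patients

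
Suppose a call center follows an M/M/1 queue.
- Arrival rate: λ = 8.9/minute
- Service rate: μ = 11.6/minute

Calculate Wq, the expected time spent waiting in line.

First, compute utilization: ρ = λ/μ = 8.9/11.6 = 0.7672
For M/M/1: Wq = λ/(μ(μ-λ))
Wq = 8.9/(11.6 × (11.6-8.9))
Wq = 8.9/(11.6 × 2.70)
Wq = 0.2842 minutes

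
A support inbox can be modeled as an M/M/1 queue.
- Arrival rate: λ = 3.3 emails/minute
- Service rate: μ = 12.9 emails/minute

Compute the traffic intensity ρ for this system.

Server utilization: ρ = λ/μ
ρ = 3.3/12.9 = 0.2558
The server is busy 25.58% of the time.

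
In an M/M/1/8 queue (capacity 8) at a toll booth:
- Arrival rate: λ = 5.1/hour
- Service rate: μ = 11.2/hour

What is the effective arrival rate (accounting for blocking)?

ρ = λ/μ = 5.1/11.2 = 0.45536
P₀ = (1-ρ)/(1-ρ^(K+1)) = (1-0.45536)/(1-0.45536^9) = 0.54464/0.99916 = 0.5451
P_K = P₀×ρ^K = 0.5451 × 0.45536^8 = 0.5451 × 0.001849 = 0.001008
λ_eff = λ(1-P_K) = 5.1 × (1 - 0.001008) = 5.1 × 0.9990 = 5.0949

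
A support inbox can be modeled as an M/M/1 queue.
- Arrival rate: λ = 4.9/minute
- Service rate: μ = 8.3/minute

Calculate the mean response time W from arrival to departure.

First, compute utilization: ρ = λ/μ = 4.9/8.3 = 0.5904
For M/M/1: W = 1/(μ-λ)
W = 1/(8.3-4.9) = 1/3.40
W = 0.2941 minutes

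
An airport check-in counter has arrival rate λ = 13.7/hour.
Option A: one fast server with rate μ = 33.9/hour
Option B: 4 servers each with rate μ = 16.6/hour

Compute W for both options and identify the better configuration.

Option A: single server μ = 33.9 (M/M/1)
  ρ_A = 13.7/33.9 = 0.4041
  W_A = 1/(μ-λ) = 1/(33.9-13.7) = 1/20.20 = 0.04950

Option B: 4 servers μ = 16.6 (M/M/4)
  ρ_B = λ/(cμ) = 13.7/(4×16.6) = 0.2063
  Offered load a = λ/μ = cρ = 13.7/16.6 = 0.8253
  P₀ = [ Σₙ₌₀^3 aⁿ/n! + a^4/(4!(1-ρ)) ]⁻¹
  Σ = a^0/0! + a^1/1! + a^2/2! + a^3/3! = 1.0000 + 0.8253 + 0.3406 + 0.09369 = 2.2596
  a^4/(4!(1-ρ)) = 0.46393/(24 × 0.79367) = 0.02436
  P₀ = 1/(2.2596 + 0.02436) = 0.4378
  Lq = P₀·a^4·ρ / (4!(1-ρ)²) = 0.4378 × 0.4639 × 0.2063 / (24 × 0.6299) = 0.002772
  Wq_B = Lq/λ = 0.0027722/13.7 = 0.0002024
  W_B = Wq_B + 1/μ = 0.0002024 + 0.06024 = 0.06044

Since W_A = 0.04950 < W_B = 0.06044, Option A (single fast server) has the shorter time in system.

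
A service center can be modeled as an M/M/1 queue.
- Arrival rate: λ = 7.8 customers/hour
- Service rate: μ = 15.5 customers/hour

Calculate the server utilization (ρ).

Server utilization: ρ = λ/μ
ρ = 7.8/15.5 = 0.5032
The server is busy 50.32% of the time.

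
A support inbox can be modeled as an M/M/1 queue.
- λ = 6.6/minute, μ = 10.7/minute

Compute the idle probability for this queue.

ρ = λ/μ = 6.6/10.7 = 0.6168
P(0) = 1 - ρ = 1 - 0.6168 = 0.3832
The server is idle 38.32% of the time.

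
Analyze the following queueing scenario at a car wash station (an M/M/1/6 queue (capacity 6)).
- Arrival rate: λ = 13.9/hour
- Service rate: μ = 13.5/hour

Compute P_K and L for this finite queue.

ρ = λ/μ = 13.9/13.5 = 1.02963
P₀ = (1-ρ)/(1-ρ^(K+1)) = (1-1.02963)/(1-1.02963^7) = -0.029630/-0.22678 = 0.1307
P_K = P₀×ρ^K = 0.1307 × 1.02963^6 = 0.1307 × 1.1915 = 0.1557
Blocking probability P_6 = 0.1557 (15.57%)
L = ρ[1 - (K+1)ρ^K + Kρ^(K+1)] / [(1-ρ)(1-ρ^(K+1))]
L = 1.02963 × (1 - 7×1.1914810 + 6×1.2267846) / ((1 - 1.02963) × (1 - 1.2267846)) = 3.1167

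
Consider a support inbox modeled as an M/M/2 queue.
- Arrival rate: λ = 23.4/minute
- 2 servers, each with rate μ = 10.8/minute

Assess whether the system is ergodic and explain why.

Stability requires ρ = λ/(cμ) < 1
ρ = 23.4/(2 × 10.8) = 23.4/21.60 = 1.0833
Since 1.0833 ≥ 1, the system is UNSTABLE.
Need c > λ/μ = 23.4/10.8 = 2.17.
Minimum servers needed: c = 3.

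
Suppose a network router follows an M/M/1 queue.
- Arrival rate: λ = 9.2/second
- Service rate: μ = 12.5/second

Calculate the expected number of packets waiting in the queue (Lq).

ρ = λ/μ = 9.2/12.5 = 0.7360
For M/M/1: Lq = λ²/(μ(μ-λ))
Lq = 84.64/(12.5 × 3.30)
Lq = 2.0519 packets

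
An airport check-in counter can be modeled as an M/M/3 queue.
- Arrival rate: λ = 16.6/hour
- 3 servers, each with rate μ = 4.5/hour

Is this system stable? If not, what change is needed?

Stability requires ρ = λ/(cμ) < 1
ρ = 16.6/(3 × 4.5) = 16.6/13.50 = 1.2296
Since 1.2296 ≥ 1, the system is UNSTABLE.
Need c > λ/μ = 16.6/4.5 = 3.69.
Minimum servers needed: c = 4.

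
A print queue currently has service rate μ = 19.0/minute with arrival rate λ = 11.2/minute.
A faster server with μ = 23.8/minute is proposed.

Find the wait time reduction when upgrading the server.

System 1: ρ₁ = 11.2/19.0 = 0.5895, W₁ = 1/(19.0-11.2) = 0.12821
System 2: ρ₂ = 11.2/23.8 = 0.4706, W₂ = 1/(23.8-11.2) = 0.079365
Improvement: (W₁-W₂)/W₁ = (0.12821-0.079365)/0.12821 = 38.10%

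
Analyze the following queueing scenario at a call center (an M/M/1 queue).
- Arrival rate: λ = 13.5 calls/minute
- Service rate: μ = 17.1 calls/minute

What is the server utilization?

Server utilization: ρ = λ/μ
ρ = 13.5/17.1 = 0.7895
The server is busy 78.95% of the time.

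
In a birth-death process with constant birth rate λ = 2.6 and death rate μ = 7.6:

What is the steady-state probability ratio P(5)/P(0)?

For constant rates: P(n)/P(0) = (λ/μ)^n
P(5)/P(0) = (2.6/7.6)^5 = 0.3421^5 = 0.004686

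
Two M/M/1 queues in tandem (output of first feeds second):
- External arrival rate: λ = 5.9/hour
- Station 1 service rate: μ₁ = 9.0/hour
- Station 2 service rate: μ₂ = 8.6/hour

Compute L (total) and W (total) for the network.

By Jackson's theorem, each station behaves as independent M/M/1.
Station 1: ρ₁ = 5.9/9.0 = 0.6556, L₁ = ρ₁/(1-ρ₁) = λ/(μ₁-λ) = 5.9/3.10 = 1.903226
Station 2: ρ₂ = 5.9/8.6 = 0.6860, L₂ = ρ₂/(1-ρ₂) = λ/(μ₂-λ) = 5.9/2.70 = 2.185185
Total: L = L₁ + L₂ = 1.903226 + 2.185185 = 4.08841
W = L/λ = 4.08841/5.9 = 0.6930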